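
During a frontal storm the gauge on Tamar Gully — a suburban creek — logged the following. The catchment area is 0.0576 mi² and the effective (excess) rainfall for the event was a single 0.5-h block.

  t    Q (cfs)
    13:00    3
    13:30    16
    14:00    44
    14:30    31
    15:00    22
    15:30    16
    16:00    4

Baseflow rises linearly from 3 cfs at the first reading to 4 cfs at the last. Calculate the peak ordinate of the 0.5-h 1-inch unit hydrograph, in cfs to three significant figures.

U_p ≈ 27.1 cfs

Direct runoff: 0.00, 12.83, 40.67, 27.50, 18.33, 12.17, 0.00 cfs; ΣQ_DR = 111.5 cfs, peak = 40.67 cfs.
Runoff depth d = ΣQ_DR·Δt / A = 111.5 × 1800 / (0.0576 mi²) = 1.500 in.
The 1-inch UH is the DRH scaled by (1 in)/d, so U_p = 40.67 × 1/1.500 = 27.1 cfs.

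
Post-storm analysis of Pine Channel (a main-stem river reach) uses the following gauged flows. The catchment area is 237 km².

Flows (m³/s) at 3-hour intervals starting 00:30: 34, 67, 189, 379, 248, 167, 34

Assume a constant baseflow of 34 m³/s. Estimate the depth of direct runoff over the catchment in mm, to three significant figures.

d ≈ 40.1 mm

Direct runoff: 0.0, 33.0, 155.0, 345.0, 214.0, 133.0, 0.0 m³/s; ΣQ_DR = 880.0 m³/s.
V = ΣQ_DR · Δt = 880.0 × 10800 s = 9.504 × 10^6 m³.
Over A = 237 km², depth = V / A = 40.1 mm.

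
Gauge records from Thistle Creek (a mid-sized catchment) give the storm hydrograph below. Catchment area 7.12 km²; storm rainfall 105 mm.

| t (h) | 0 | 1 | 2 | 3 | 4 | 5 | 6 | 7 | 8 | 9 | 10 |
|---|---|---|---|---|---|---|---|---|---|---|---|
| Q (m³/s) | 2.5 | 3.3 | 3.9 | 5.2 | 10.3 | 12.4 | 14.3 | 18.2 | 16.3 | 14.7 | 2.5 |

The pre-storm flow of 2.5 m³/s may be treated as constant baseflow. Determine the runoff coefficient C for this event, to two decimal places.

ΣQ_DR = 76.10 m³/s; V = ΣQ_DR·Δt = 2.740 × 10^5 m³.
Runoff depth d = V / A = 38.48 mm.
C = d / P = 38.48 / 105 = 0.37.

C ≈ 0.37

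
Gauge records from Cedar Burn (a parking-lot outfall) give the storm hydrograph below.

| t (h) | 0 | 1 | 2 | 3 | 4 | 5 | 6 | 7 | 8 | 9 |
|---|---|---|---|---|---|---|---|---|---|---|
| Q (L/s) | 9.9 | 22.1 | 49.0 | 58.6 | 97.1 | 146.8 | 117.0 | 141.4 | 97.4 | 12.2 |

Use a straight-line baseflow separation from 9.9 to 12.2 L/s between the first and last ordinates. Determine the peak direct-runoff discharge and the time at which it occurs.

Q_p = 135.62 L/s at t = 5 h

Subtracting baseflow gives direct-runoff ordinates: 0.00, 11.94, 38.59, 47.93, 86.18, 135.62, 105.57, 129.71, 85.46, 0.00 L/s.
The maximum is 135.62 L/s, occurring at the reading for t = 5 h.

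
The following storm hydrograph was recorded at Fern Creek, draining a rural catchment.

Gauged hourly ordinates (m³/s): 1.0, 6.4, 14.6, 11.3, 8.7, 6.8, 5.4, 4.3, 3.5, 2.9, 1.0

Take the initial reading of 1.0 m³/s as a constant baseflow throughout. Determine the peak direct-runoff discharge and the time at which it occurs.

Q_p = 13.6 m³/s at t = 2 h

Subtracting baseflow gives direct-runoff ordinates: 0.0, 5.4, 13.6, 10.3, 7.7, 5.8, 4.4, 3.3, 2.5, 1.9, 0.0 m³/s.
The maximum is 13.6 m³/s, occurring at the reading for t = 2 h.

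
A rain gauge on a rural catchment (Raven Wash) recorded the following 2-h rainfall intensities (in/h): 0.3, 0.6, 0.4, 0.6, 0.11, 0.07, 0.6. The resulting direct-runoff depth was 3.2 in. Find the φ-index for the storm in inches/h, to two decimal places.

φ ≈ 0.18 in/h

Only the 5 blocks with intensity above φ contribute runoff: 0.3, 0.6, 0.4, 0.6, 0.6 in/h.
Σ(I−φ)·Δt = d  ⇒  (0.3+0.6+0.4+0.6+0.6 − 5φ)·2 = 3.2
φ = (2.500 − 3.2/2) / 5 = 0.18 in/h.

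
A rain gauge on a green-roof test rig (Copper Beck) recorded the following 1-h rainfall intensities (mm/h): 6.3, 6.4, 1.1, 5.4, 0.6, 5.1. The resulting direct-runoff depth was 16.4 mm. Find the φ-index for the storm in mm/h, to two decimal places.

φ ≈ 1.70 mm/h

Only the 4 blocks with intensity above φ contribute runoff: 6.3, 6.4, 5.4, 5.1 mm/h.
Σ(I−φ)·Δt = d  ⇒  (6.3+6.4+5.4+5.1 − 4φ)·1 = 16.4
φ = (23.20 − 16.4/1) / 4 = 1.70 mm/h.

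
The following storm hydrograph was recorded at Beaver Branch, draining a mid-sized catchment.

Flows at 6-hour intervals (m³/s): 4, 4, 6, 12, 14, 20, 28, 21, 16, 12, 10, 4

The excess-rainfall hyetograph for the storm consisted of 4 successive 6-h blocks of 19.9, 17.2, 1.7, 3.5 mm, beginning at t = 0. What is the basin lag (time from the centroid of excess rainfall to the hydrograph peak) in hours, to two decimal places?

Centroid of excess rainfall: t_c = Σ P_i·t̄_i / ΣP_i = 7.4113 h (block centres at 3, 9, 15, 21 h).
Hydrograph peak occurs at t = 36 h, so basin lag t_L = 36 − 7.4113 = 28.59 h.

t_L ≈ 28.59 h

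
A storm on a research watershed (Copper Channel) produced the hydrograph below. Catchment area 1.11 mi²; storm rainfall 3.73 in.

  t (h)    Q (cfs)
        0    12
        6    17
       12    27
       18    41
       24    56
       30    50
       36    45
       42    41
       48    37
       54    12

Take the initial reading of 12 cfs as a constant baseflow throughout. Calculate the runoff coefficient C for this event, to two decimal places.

C ≈ 0.49

ΣQ_DR = 218.0 cfs; V = ΣQ_DR·Δt = 4.709 × 10^6 ft³.
Runoff depth d = V / A = 1.826 in.
C = d / P = 1.826 / 3.73 = 0.49.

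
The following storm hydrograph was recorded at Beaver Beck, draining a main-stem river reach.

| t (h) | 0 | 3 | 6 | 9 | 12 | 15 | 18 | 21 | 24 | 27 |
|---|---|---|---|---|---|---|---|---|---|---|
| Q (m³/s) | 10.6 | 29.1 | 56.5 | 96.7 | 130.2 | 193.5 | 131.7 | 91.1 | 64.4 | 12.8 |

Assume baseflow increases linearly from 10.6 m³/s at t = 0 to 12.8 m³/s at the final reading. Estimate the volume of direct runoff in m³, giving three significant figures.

V ≈ 7.56 × 10^6 m³

Direct-runoff ordinates (Q − Q_b): 0.00, 18.26, 45.41, 85.37, 118.62, 181.68, 119.63, 78.79, 51.84, 0.00 m³/s.
ΣQ_DR = 699.6 m³/s.
With Δt = 3 h = 10800 s, V = ΣQ_DR · Δt = 699.6 × 10800 = 7.56 × 10^6 m³.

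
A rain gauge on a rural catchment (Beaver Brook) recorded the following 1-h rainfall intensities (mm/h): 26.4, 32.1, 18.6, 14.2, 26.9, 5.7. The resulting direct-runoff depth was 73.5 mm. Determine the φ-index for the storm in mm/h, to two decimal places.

Only the 5 blocks with intensity above φ contribute runoff: 26.4, 32.1, 18.6, 14.2, 26.9 mm/h.
Σ(I−φ)·Δt = d  ⇒  (26.4+32.1+18.6+14.2+26.9 − 5φ)·1 = 73.5
φ = (118.2 − 73.5/1) / 5 = 8.94 mm/h.

φ ≈ 8.94 mm/h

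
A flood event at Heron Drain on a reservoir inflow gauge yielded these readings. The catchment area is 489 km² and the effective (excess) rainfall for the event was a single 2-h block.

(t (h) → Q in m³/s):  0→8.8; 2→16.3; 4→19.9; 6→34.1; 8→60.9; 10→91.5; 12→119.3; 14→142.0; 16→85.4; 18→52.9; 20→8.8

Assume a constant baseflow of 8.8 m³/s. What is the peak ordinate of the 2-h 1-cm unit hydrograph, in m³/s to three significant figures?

U_p ≈ 167 m³/s

Direct runoff: 0.0, 7.5, 11.1, 25.3, 52.1, 82.7, 110.5, 133.2, 76.6, 44.1, 0.0 m³/s; ΣQ_DR = 543.1 m³/s, peak = 133.2 m³/s.
Runoff depth d = ΣQ_DR·Δt / A = 543.1 × 7200 / (489 km²) = 7.997 mm.
The 1-cm UH is the DRH scaled by (10 mm)/d, so U_p = 133.2 × 10/7.997 = 167 m³/s.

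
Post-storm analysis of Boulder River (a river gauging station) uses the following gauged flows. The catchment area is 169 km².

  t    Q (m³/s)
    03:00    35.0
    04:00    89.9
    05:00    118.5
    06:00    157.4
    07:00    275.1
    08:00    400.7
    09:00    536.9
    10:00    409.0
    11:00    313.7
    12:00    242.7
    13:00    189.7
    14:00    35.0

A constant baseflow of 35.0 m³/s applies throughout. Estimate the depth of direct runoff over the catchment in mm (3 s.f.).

d ≈ 50.8 mm

Direct runoff: 0.0, 54.9, 83.5, 122.4, 240.1, 365.7, 501.9, 374.0, 278.7, 207.7, 154.7, 0.0 m³/s; ΣQ_DR = 2384 m³/s.
V = ΣQ_DR · Δt = 2384 × 3600 s = 8.581 × 10^6 m³.
Over A = 169 km², depth = V / A = 50.8 mm.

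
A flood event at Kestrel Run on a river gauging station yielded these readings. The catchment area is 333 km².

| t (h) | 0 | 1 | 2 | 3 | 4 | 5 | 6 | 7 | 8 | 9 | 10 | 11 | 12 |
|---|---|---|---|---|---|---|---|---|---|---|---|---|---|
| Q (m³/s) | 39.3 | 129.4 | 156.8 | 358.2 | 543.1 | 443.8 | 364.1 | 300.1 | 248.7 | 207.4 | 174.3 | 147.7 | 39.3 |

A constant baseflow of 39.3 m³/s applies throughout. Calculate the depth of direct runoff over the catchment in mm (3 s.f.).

Direct runoff: 0.0, 90.1, 117.5, 318.9, 503.8, 404.5, 324.8, 260.8, 209.4, 168.1, 135.0, 108.4, 0.0 m³/s; ΣQ_DR = 2641 m³/s.
V = ΣQ_DR · Δt = 2641 × 3600 s = 9.509 × 10^6 m³.
Over A = 333 km², depth = V / A = 28.6 mm.

d ≈ 28.6 mm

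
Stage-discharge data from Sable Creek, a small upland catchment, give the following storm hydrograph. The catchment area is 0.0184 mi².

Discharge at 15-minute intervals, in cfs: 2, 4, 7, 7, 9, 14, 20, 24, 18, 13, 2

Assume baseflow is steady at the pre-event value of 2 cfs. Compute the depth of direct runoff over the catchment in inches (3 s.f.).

Direct runoff: 0.0, 2.0, 5.0, 5.0, 7.0, 12.0, 18.0, 22.0, 16.0, 11.0, 0.0 cfs; ΣQ_DR = 98.00 cfs.
V = ΣQ_DR · Δt = 98.00 × 900 s = 88200 ft³.
Over A = 0.0184 mi², depth = V / A = 2.06 in.

d ≈ 2.06 in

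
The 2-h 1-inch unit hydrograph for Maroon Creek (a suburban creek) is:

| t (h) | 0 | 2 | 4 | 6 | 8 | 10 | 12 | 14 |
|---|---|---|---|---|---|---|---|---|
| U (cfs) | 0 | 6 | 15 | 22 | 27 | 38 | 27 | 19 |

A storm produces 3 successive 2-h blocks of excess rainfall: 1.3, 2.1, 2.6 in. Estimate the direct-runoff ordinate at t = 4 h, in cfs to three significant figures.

Q ≈ 32.1 cfs

By discrete convolution, Q_j = Σ (P_i / 1 in) · U_{j−i}.
At t = 4 h (j=2): Q = (1.3/1)·15 + (2.1/1)·6 + (2.6/1)·0 = 32.1 cfs.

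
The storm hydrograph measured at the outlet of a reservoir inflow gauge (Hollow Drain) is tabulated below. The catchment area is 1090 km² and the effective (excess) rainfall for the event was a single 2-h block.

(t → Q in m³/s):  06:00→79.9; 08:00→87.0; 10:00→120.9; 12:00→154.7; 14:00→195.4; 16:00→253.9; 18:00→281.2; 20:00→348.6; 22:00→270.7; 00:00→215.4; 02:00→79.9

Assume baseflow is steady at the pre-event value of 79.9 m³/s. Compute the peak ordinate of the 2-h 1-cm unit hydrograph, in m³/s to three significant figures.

Direct runoff: 0.0, 7.1, 41.0, 74.8, 115.5, 174.0, 201.3, 268.7, 190.8, 135.5, 0.0 m³/s; ΣQ_DR = 1209 m³/s, peak = 268.7 m³/s.
Runoff depth d = ΣQ_DR·Δt / A = 1209 × 7200 / (1090 km²) = 7.984 mm.
The 1-cm UH is the DRH scaled by (10 mm)/d, so U_p = 268.7 × 10/7.984 = 337 m³/s.

U_p ≈ 337 m³/s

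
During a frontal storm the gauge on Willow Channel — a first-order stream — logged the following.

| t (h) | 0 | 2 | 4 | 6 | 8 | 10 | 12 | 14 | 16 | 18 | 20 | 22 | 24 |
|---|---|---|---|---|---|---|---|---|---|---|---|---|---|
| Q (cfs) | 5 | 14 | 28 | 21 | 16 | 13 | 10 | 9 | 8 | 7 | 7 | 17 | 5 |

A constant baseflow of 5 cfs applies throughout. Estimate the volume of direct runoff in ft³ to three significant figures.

Direct-runoff ordinates (Q − Q_b): 0.0, 9.0, 23.0, 16.0, 11.0, 8.0, 5.0, 4.0, 3.0, 2.0, 2.0, 12.0, 0.0 cfs.
ΣQ_DR = 95.00 cfs.
With Δt = 2 h = 7200 s, V = ΣQ_DR · Δt = 95.00 × 7200 = 6.84 × 10^5 ft³.

V ≈ 6.84 × 10^5 ft³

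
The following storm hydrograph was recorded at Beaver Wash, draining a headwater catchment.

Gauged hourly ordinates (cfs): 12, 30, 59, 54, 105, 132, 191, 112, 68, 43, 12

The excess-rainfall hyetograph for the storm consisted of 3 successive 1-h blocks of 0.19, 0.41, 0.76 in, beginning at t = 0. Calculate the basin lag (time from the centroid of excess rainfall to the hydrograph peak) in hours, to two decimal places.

Centroid of excess rainfall: t_c = Σ P_i·t̄_i / ΣP_i = 1.9191 h (block centres at 0.5, 1.5, 2.5 h).
Hydrograph peak occurs at t = 6 h, so basin lag t_L = 6 − 1.9191 = 4.08 h.

t_L ≈ 4.08 h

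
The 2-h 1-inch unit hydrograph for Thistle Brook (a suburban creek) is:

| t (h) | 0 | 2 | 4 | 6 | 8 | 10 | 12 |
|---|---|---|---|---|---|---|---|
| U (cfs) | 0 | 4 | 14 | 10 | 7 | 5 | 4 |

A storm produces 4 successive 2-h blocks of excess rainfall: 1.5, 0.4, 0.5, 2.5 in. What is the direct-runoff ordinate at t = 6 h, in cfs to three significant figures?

By discrete convolution, Q_j = Σ (P_i / 1 in) · U_{j−i}.
At t = 6 h (j=3): Q = (1.5/1)·10 + (0.4/1)·14 + (0.5/1)·4 + (2.5/1)·0 = 22.6 cfs.

Q ≈ 22.6 cfs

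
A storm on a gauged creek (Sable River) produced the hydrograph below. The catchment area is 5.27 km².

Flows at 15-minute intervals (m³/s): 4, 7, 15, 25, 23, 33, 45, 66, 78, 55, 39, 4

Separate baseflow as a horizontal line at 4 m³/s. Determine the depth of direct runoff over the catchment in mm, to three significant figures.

d ≈ 59.1 mm

Direct runoff: 0.0, 3.0, 11.0, 21.0, 19.0, 29.0, 41.0, 62.0, 74.0, 51.0, 35.0, 0.0 m³/s; ΣQ_DR = 346.0 m³/s.
V = ΣQ_DR · Δt = 346.0 × 900 s = 3.114 × 10^5 m³.
Over A = 5.27 km², depth = V / A = 59.1 mm.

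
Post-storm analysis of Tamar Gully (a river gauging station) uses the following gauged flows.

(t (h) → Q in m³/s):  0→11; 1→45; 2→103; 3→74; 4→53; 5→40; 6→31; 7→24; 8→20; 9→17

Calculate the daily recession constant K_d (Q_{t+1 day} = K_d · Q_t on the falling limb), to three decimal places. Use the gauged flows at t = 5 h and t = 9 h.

Between t = 5 h and t = 9 h the flow falls from 40 to 17 m³/s over 4×1 h = 4 h.
Per-interval ratio K = (17/40)^(1/4) = 0.8074; K_d = K^(24/1) = 0.006.

K_d ≈ 0.006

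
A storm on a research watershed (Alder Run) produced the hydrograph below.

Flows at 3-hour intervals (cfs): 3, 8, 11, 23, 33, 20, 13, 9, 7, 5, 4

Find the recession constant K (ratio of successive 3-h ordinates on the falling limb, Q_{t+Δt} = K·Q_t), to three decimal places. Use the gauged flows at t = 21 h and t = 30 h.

K ≈ 0.763

Using the recession-limb readings at t = 21 h and t = 30 h: Q falls from 9 to 4 cfs over 3 intervals.
K = (Q₂/Q₁)^(1/3) = (4/9)^(1/3) = 0.763.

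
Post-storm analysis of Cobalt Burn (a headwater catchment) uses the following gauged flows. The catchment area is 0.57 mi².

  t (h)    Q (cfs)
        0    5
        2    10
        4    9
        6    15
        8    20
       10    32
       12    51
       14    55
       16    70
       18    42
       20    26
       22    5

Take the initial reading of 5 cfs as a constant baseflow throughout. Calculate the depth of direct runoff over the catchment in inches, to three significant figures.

d ≈ 1.52 in

Direct runoff: 0.0, 5.0, 4.0, 10.0, 15.0, 27.0, 46.0, 50.0, 65.0, 37.0, 21.0, 0.0 cfs; ΣQ_DR = 280.0 cfs.
V = ΣQ_DR · Δt = 280.0 × 7200 s = 2.016 × 10^6 ft³.
Over A = 0.57 mi², depth = V / A = 1.52 in.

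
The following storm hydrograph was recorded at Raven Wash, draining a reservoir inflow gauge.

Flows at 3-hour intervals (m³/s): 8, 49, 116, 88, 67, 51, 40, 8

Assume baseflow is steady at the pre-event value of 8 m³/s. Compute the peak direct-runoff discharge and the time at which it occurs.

Subtracting baseflow gives direct-runoff ordinates: 0.0, 41.0, 108.0, 80.0, 59.0, 43.0, 32.0, 0.0 m³/s.
The maximum is 108.0 m³/s, occurring at the reading for t = 6 h.

Q_p = 108.0 m³/s at t = 6 h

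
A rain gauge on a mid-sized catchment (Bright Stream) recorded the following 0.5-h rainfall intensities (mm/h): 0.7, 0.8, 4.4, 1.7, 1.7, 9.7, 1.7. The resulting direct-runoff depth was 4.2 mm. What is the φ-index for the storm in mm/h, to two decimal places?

φ ≈ 2.85 mm/h

Only the 2 blocks with intensity above φ contribute runoff: 4.4, 9.7 mm/h.
Σ(I−φ)·Δt = d  ⇒  (4.4+9.7 − 2φ)·0.5 = 4.2
φ = (14.10 − 4.2/0.5) / 2 = 2.85 mm/h.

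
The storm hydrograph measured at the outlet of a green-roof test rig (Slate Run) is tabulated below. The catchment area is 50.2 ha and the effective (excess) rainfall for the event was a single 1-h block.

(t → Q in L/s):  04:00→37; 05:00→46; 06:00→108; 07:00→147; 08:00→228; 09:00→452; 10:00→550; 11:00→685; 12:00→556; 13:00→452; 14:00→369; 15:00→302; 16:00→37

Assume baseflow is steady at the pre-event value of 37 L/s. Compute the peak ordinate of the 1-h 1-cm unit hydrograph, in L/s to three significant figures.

Direct runoff: 0.0, 9.0, 71.0, 110.0, 191.0, 415.0, 513.0, 648.0, 519.0, 415.0, 332.0, 265.0, 0.0 L/s; ΣQ_DR = 3488 L/s, peak = 648.0 L/s.
Runoff depth d = ΣQ_DR·Δt / A = 3488 × 3600 / (50.2 ha) = 25.01 mm.
The 1-cm UH is the DRH scaled by (10 mm)/d, so U_p = 648.0 × 10/25.01 = 259 L/s.

U_p ≈ 259 L/s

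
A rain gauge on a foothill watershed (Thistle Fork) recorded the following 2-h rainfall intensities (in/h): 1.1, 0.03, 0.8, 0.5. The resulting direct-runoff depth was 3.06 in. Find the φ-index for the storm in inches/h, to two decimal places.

Only the 3 blocks with intensity above φ contribute runoff: 1.1, 0.8, 0.5 in/h.
Σ(I−φ)·Δt = d  ⇒  (1.1+0.8+0.5 − 3φ)·2 = 3.06
φ = (2.400 − 3.06/2) / 3 = 0.29 in/h.

φ ≈ 0.29 in/h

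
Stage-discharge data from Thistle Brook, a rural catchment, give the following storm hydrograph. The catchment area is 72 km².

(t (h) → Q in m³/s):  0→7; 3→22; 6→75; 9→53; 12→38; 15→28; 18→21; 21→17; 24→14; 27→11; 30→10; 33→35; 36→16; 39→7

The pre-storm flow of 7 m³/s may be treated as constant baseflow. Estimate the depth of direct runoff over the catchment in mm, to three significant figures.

Direct runoff: 0.0, 15.0, 68.0, 46.0, 31.0, 21.0, 14.0, 10.0, 7.0, 4.0, 3.0, 28.0, 9.0, 0.0 m³/s; ΣQ_DR = 256.0 m³/s.
V = ΣQ_DR · Δt = 256.0 × 10800 s = 2.765 × 10^6 m³.
Over A = 72 km², depth = V / A = 38.4 mm.

d ≈ 38.4 mm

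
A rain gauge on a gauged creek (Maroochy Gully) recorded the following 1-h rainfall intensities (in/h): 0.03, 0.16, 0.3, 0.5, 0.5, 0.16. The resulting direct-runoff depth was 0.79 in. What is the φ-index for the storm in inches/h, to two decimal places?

φ ≈ 0.17 in/h

Only the 3 blocks with intensity above φ contribute runoff: 0.3, 0.5, 0.5 in/h.
Σ(I−φ)·Δt = d  ⇒  (0.3+0.5+0.5 − 3φ)·1 = 0.79
φ = (1.300 − 0.79/1) / 3 = 0.17 in/h.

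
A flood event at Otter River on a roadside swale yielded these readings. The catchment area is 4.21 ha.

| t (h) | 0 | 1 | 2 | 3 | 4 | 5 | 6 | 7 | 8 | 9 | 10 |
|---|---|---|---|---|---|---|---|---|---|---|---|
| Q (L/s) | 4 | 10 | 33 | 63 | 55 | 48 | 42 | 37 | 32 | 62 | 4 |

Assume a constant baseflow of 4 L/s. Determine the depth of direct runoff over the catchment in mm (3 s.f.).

d ≈ 29.6 mm

Direct runoff: 0.0, 6.0, 29.0, 59.0, 51.0, 44.0, 38.0, 33.0, 28.0, 58.0, 0.0 L/s; ΣQ_DR = 346.0 L/s.
V = ΣQ_DR · Δt = 346.0 × 3600 s = 1.246 × 10^6 L.
Over A = 4.21 ha, depth = V / A = 29.6 mm.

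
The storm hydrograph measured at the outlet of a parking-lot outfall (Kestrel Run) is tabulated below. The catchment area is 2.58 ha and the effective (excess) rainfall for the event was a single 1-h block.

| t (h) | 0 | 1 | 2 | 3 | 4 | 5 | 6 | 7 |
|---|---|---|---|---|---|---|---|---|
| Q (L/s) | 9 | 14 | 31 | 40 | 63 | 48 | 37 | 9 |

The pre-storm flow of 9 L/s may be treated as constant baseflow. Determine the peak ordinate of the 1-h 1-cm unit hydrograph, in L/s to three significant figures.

U_p ≈ 21.6 L/s

Direct runoff: 0.0, 5.0, 22.0, 31.0, 54.0, 39.0, 28.0, 0.0 L/s; ΣQ_DR = 179.0 L/s, peak = 54.0 L/s.
Runoff depth d = ΣQ_DR·Δt / A = 179.0 × 3600 / (2.58 ha) = 24.98 mm.
The 1-cm UH is the DRH scaled by (10 mm)/d, so U_p = 54.0 × 10/24.98 = 21.6 L/s.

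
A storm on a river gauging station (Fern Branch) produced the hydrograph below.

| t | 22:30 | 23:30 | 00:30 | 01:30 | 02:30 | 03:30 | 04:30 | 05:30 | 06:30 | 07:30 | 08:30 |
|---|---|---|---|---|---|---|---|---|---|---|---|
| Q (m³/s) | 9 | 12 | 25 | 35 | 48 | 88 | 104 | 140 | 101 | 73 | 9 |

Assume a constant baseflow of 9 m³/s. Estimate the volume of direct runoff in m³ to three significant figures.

V ≈ 1.96 × 10^6 m³

Direct-runoff ordinates (Q − Q_b): 0.0, 3.0, 16.0, 26.0, 39.0, 79.0, 95.0, 131.0, 92.0, 64.0, 0.0 m³/s.
ΣQ_DR = 545.0 m³/s.
With Δt = 1 h = 3600 s, V = ΣQ_DR · Δt = 545.0 × 3600 = 1.96 × 10^6 m³.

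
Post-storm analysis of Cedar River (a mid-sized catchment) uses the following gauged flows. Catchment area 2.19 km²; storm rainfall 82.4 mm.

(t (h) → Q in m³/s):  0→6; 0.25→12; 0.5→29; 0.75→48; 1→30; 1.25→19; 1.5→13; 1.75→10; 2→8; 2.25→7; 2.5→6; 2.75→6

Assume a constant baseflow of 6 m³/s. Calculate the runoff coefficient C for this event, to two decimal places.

C ≈ 0.61

ΣQ_DR = 122.0 m³/s; V = ΣQ_DR·Δt = 1.098 × 10^5 m³.
Runoff depth d = V / A = 50.14 mm.
C = d / P = 50.14 / 82.4 = 0.61.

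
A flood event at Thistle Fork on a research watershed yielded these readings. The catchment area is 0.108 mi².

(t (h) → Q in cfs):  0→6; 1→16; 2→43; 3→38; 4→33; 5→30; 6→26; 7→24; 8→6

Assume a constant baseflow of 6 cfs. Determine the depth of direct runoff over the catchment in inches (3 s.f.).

d ≈ 2.41 in

Direct runoff: 0.0, 10.0, 37.0, 32.0, 27.0, 24.0, 20.0, 18.0, 0.0 cfs; ΣQ_DR = 168.0 cfs.
V = ΣQ_DR · Δt = 168.0 × 3600 s = 6.048 × 10^5 ft³.
Over A = 0.108 mi², depth = V / A = 2.41 in.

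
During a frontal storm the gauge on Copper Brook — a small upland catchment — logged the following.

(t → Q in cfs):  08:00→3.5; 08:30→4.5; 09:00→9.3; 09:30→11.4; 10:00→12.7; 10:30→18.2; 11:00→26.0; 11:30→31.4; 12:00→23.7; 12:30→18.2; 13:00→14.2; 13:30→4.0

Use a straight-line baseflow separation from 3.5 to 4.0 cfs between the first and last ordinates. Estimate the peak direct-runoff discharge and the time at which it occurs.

Subtracting baseflow gives direct-runoff ordinates: 0.00, 0.95, 5.71, 7.76, 9.02, 14.47, 22.23, 27.58, 19.84, 14.29, 10.25, 0.00 cfs.
The maximum is 27.58 cfs, occurring at the reading for t = 11:30.

Q_p = 27.58 cfs at t = 11:30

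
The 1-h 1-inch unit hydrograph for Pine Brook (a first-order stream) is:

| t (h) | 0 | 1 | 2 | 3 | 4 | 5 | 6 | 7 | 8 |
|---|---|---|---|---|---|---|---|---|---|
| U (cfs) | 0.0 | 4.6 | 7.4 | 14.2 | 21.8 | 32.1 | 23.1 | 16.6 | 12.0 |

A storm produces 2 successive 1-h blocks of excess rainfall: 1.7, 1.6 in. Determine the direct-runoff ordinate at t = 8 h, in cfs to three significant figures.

By discrete convolution, Q_j = Σ (P_i / 1 in) · U_{j−i}.
At t = 8 h (j=8): Q = (1.7/1)·12.0 + (1.6/1)·16.6 = 47.0 cfs.

Q ≈ 47.0 cfs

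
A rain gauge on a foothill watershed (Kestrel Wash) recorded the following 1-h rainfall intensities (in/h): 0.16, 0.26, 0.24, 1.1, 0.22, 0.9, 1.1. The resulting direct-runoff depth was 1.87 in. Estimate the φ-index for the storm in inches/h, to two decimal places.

φ ≈ 0.41 in/h

Only the 3 blocks with intensity above φ contribute runoff: 1.1, 0.9, 1.1 in/h.
Σ(I−φ)·Δt = d  ⇒  (1.1+0.9+1.1 − 3φ)·1 = 1.87
φ = (3.100 − 1.87/1) / 3 = 0.41 in/h.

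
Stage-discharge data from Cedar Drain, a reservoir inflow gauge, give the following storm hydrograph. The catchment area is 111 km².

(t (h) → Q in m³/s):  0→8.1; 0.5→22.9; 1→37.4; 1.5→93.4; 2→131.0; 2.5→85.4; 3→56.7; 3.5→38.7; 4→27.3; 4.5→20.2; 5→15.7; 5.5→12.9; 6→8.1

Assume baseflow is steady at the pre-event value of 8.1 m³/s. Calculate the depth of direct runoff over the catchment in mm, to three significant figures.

d ≈ 7.34 mm

Direct runoff: 0.0, 14.8, 29.3, 85.3, 122.9, 77.3, 48.6, 30.6, 19.2, 12.1, 7.6, 4.8, 0.0 m³/s; ΣQ_DR = 452.5 m³/s.
V = ΣQ_DR · Δt = 452.5 × 1800 s = 8.145 × 10^5 m³.
Over A = 111 km², depth = V / A = 7.34 mm.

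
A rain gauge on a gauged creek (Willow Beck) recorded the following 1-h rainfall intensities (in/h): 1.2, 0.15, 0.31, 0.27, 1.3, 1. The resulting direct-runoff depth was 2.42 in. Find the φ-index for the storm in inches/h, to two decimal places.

Only the 3 blocks with intensity above φ contribute runoff: 1.2, 1.3, 1 in/h.
Σ(I−φ)·Δt = d  ⇒  (1.2+1.3+1 − 3φ)·1 = 2.42
φ = (3.500 − 2.42/1) / 3 = 0.36 in/h.

φ ≈ 0.36 in/h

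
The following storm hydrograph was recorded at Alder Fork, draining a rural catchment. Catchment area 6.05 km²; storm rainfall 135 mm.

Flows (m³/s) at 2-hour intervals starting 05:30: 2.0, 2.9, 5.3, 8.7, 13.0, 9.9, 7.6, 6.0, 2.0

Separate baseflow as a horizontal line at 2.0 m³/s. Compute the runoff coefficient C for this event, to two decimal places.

C ≈ 0.35

ΣQ_DR = 39.40 m³/s; V = ΣQ_DR·Δt = 2.837 × 10^5 m³.
Runoff depth d = V / A = 46.89 mm.
C = d / P = 46.89 / 135 = 0.35.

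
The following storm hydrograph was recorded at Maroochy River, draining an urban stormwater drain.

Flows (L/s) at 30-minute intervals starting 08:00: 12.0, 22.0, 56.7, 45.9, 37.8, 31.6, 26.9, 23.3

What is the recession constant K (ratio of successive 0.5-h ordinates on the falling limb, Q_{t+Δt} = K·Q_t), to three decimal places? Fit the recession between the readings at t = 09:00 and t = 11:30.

K ≈ 0.837

Using the recession-limb readings at t = 09:00 and t = 11:30: Q falls from 56.7 to 23.3 L/s over 5 intervals.
K = (Q₂/Q₁)^(1/5) = (23.3/56.7)^(1/5) = 0.837.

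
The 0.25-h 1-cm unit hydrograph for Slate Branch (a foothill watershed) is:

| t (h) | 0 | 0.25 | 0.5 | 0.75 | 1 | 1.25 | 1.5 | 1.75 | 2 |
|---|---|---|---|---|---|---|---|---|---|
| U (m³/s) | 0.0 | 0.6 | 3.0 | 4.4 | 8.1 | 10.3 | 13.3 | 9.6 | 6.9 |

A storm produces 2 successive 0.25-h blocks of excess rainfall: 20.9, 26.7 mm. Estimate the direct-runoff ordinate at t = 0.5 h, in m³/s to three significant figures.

Q ≈ 7.87 m³/s

By discrete convolution, Q_j = Σ (P_i / 10 mm) · U_{j−i}.
At t = 0.5 h (j=2): Q = (20.9/10)·3.0 + (26.7/10)·0.6 = 7.87 m³/s.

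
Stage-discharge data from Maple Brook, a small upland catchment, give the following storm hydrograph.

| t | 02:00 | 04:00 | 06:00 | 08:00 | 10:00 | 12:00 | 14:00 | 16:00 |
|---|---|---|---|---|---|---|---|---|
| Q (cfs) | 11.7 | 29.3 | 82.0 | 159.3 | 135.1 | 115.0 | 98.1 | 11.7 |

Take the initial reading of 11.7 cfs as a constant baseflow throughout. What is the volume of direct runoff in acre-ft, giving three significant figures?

Direct-runoff ordinates (Q − Q_b): 0.0, 17.6, 70.3, 147.6, 123.4, 103.3, 86.4, 0.0 cfs.
ΣQ_DR = 548.6 cfs.
With Δt = 2 h = 7200 s, V = ΣQ_DR · Δt = 548.6 × 7200 = 3.95 × 10^6 ft³ = 90.7 acre-ft.

V ≈ 90.7 acre-ft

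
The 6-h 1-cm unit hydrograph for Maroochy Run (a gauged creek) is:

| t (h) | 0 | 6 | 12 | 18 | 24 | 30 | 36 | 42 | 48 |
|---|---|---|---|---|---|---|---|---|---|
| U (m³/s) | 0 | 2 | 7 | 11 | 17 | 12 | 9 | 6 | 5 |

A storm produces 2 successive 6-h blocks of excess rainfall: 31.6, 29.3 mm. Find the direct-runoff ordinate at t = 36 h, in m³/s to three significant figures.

By discrete convolution, Q_j = Σ (P_i / 10 mm) · U_{j−i}.
At t = 36 h (j=6): Q = (31.6/10)·9 + (29.3/10)·12 = 63.6 m³/s.

Q ≈ 63.6 m³/s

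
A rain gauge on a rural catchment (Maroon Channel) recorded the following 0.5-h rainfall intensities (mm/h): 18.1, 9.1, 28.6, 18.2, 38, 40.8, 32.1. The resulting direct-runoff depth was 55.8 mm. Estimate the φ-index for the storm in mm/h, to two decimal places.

φ ≈ 10.70 mm/h

Only the 6 blocks with intensity above φ contribute runoff: 18.1, 28.6, 18.2, 38, 40.8, 32.1 mm/h.
Σ(I−φ)·Δt = d  ⇒  (18.1+28.6+18.2+38+40.8+32.1 − 6φ)·0.5 = 55.8
φ = (175.8 − 55.8/0.5) / 6 = 10.70 mm/h.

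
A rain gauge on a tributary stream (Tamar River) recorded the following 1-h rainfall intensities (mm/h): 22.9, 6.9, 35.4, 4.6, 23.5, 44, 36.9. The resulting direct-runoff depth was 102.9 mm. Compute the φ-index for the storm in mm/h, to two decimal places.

Only the 5 blocks with intensity above φ contribute runoff: 22.9, 35.4, 23.5, 44, 36.9 mm/h.
Σ(I−φ)·Δt = d  ⇒  (22.9+35.4+23.5+44+36.9 − 5φ)·1 = 102.9
φ = (162.7 − 102.9/1) / 5 = 11.96 mm/h.

φ ≈ 11.96 mm/h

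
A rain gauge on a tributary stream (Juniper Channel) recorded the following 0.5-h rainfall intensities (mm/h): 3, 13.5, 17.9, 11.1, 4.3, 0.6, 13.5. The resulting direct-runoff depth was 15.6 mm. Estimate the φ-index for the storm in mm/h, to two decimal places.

φ ≈ 6.20 mm/h

Only the 4 blocks with intensity above φ contribute runoff: 13.5, 17.9, 11.1, 13.5 mm/h.
Σ(I−φ)·Δt = d  ⇒  (13.5+17.9+11.1+13.5 − 4φ)·0.5 = 15.6
φ = (56.00 − 15.6/0.5) / 4 = 6.20 mm/h.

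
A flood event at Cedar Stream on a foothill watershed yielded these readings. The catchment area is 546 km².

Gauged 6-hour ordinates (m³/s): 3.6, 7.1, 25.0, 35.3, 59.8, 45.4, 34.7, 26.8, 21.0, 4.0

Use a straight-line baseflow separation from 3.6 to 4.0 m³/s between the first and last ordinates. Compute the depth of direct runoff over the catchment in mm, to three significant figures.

Direct runoff: 0.00, 3.46, 21.31, 31.57, 56.02, 41.58, 30.83, 22.89, 17.04, 0.00 m³/s; ΣQ_DR = 224.7 m³/s.
V = ΣQ_DR · Δt = 224.7 × 21600 s = 4.854 × 10^6 m³.
Over A = 546 km², depth = V / A = 8.89 mm.

d ≈ 8.89 mm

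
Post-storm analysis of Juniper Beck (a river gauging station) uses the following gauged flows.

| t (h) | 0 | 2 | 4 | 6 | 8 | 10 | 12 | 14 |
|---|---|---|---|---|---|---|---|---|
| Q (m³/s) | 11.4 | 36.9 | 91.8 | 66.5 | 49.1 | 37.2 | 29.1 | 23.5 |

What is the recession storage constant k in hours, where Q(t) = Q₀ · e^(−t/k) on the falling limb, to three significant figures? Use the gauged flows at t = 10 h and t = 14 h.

k ≈ 8.71 h

On the falling limb, Q drops from 37.2 to 23.5 m³/s between t = 10 h and t = 14 h (Δt = 4 h).
k = −Δt / ln(Q₂/Q₁) = −4 / ln(23.5/37.2) = 8.71 h.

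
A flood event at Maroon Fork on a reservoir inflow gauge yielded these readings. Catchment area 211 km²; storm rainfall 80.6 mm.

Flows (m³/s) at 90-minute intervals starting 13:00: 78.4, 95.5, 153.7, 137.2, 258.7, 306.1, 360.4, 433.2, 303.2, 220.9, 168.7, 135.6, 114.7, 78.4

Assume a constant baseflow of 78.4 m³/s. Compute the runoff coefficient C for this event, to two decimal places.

ΣQ_DR = 1747 m³/s; V = ΣQ_DR·Δt = 9.434 × 10^6 m³.
Runoff depth d = V / A = 44.71 mm.
C = d / P = 44.71 / 80.6 = 0.55.

C ≈ 0.55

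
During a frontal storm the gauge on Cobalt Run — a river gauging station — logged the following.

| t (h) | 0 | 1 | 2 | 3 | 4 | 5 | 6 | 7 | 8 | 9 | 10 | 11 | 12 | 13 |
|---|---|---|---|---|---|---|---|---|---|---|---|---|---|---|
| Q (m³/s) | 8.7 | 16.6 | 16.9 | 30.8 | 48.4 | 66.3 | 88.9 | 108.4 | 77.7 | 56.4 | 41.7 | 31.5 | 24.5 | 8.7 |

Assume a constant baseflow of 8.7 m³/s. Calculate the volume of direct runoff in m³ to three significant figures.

Direct-runoff ordinates (Q − Q_b): 0.0, 7.9, 8.2, 22.1, 39.7, 57.6, 80.2, 99.7, 69.0, 47.7, 33.0, 22.8, 15.8, 0.0 m³/s.
ΣQ_DR = 503.7 m³/s.
With Δt = 1 h = 3600 s, V = ΣQ_DR · Δt = 503.7 × 3600 = 1.81 × 10^6 m³.

V ≈ 1.81 × 10^6 m³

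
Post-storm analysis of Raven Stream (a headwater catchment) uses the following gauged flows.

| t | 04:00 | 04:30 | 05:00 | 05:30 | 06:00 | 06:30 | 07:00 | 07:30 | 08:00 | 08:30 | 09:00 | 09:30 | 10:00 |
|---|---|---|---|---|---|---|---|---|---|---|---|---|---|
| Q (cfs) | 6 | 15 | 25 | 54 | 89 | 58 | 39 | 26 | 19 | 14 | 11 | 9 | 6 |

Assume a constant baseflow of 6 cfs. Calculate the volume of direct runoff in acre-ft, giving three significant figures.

V ≈ 12.1 acre-ft

Direct-runoff ordinates (Q − Q_b): 0.0, 9.0, 19.0, 48.0, 83.0, 52.0, 33.0, 20.0, 13.0, 8.0, 5.0, 3.0, 0.0 cfs.
ΣQ_DR = 293.0 cfs.
With Δt = 0.5 h = 1800 s, V = ΣQ_DR · Δt = 293.0 × 1800 = 5.27 × 10^5 ft³ = 12.1 acre-ft.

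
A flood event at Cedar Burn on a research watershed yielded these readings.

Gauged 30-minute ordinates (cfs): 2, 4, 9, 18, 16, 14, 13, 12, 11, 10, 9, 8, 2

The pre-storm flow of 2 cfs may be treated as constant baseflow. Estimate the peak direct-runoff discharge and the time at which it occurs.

Subtracting baseflow gives direct-runoff ordinates: 0.0, 2.0, 7.0, 16.0, 14.0, 12.0, 11.0, 10.0, 9.0, 8.0, 7.0, 6.0, 0.0 cfs.
The maximum is 16.0 cfs, occurring at the reading for t = 1.5 h.

Q_p = 16.0 cfs at t = 1.5 h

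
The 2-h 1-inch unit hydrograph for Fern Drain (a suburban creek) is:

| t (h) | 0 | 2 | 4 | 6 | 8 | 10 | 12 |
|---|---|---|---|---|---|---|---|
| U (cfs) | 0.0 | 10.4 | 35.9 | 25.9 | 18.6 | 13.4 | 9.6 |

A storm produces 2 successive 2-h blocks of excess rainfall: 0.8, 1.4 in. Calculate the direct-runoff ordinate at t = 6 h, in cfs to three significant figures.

Q ≈ 71.0 cfs

By discrete convolution, Q_j = Σ (P_i / 1 in) · U_{j−i}.
At t = 6 h (j=3): Q = (0.8/1)·25.9 + (1.4/1)·35.9 = 71.0 cfs.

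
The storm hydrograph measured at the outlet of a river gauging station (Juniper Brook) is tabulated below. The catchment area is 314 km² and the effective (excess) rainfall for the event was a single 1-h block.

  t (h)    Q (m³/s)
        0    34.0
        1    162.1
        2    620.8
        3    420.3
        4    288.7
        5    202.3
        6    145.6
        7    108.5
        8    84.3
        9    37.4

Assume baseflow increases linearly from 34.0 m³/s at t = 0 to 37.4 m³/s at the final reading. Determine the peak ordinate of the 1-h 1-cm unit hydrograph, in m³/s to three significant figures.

U_p ≈ 293 m³/s

Direct runoff: 0.00, 127.72, 586.04, 385.17, 253.19, 166.41, 109.33, 71.86, 47.28, 0.00 m³/s; ΣQ_DR = 1747 m³/s, peak = 586.04 m³/s.
Runoff depth d = ΣQ_DR·Δt / A = 1747 × 3600 / (314 km²) = 20.03 mm.
The 1-cm UH is the DRH scaled by (10 mm)/d, so U_p = 586.04 × 10/20.03 = 293 m³/s.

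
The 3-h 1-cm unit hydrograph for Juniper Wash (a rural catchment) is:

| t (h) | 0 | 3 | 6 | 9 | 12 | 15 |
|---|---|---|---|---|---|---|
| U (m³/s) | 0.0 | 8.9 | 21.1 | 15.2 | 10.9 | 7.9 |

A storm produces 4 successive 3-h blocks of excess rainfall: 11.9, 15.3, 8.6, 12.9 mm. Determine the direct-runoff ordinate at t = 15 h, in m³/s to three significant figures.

By discrete convolution, Q_j = Σ (P_i / 10 mm) · U_{j−i}.
At t = 15 h (j=5): Q = (11.9/10)·7.9 + (15.3/10)·10.9 + (8.6/10)·15.2 + (12.9/10)·21.1 = 66.4 m³/s.

Q ≈ 66.4 m³/s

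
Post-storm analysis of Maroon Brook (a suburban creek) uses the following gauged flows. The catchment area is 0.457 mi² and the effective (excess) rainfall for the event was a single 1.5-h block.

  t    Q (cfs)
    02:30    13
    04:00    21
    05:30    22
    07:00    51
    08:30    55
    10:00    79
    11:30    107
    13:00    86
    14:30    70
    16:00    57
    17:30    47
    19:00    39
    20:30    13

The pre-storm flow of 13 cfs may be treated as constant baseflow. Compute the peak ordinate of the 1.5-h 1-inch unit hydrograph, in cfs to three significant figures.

U_p ≈ 37.6 cfs

Direct runoff: 0.0, 8.0, 9.0, 38.0, 42.0, 66.0, 94.0, 73.0, 57.0, 44.0, 34.0, 26.0, 0.0 cfs; ΣQ_DR = 491.0 cfs, peak = 94.0 cfs.
Runoff depth d = ΣQ_DR·Δt / A = 491.0 × 5400 / (0.457 mi²) = 2.497 in.
The 1-inch UH is the DRH scaled by (1 in)/d, so U_p = 94.0 × 1/2.497 = 37.6 cfs.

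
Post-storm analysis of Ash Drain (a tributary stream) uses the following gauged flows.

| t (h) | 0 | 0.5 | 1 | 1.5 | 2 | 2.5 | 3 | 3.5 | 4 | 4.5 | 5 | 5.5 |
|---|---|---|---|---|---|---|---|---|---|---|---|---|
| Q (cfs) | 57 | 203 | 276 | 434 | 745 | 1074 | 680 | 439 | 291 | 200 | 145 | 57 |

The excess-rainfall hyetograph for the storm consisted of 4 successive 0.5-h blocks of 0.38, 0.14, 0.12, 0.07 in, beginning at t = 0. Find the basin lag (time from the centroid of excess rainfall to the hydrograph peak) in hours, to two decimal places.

t_L ≈ 1.83 h

Centroid of excess rainfall: t_c = Σ P_i·t̄_i / ΣP_i = 0.6655 h (block centres at 0.25, 0.75, 1.25, 1.75 h).
Hydrograph peak occurs at t = 2.5 h, so basin lag t_L = 2.5 − 0.6655 = 1.83 h.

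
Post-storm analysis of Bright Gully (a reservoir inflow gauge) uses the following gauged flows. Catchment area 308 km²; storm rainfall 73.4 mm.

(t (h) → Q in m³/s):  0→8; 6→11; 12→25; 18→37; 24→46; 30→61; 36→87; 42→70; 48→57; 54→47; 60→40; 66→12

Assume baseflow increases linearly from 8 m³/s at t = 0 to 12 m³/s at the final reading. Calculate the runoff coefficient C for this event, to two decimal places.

ΣQ_DR = 381.0 m³/s; V = ΣQ_DR·Δt = 8.230 × 10^6 m³.
Runoff depth d = V / A = 26.72 mm.
C = d / P = 26.72 / 73.4 = 0.36.

C ≈ 0.36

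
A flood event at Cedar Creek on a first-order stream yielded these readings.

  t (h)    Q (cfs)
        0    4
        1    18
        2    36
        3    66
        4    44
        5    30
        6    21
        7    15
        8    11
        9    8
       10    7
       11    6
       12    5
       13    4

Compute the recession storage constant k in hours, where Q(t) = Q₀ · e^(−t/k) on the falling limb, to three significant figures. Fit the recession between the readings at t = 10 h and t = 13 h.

On the falling limb, Q drops from 7 to 4 cfs between t = 10 h and t = 13 h (Δt = 3 h).
k = −Δt / ln(Q₂/Q₁) = −3 / ln(4/7) = 5.36 h.

k ≈ 5.36 h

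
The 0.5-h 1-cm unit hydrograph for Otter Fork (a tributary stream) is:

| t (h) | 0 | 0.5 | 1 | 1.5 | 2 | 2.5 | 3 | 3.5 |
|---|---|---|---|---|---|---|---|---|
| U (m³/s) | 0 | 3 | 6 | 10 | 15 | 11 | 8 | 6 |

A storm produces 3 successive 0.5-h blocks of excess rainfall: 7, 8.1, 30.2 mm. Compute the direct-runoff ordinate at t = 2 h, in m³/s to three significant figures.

Q ≈ 36.7 m³/s

By discrete convolution, Q_j = Σ (P_i / 10 mm) · U_{j−i}.
At t = 2 h (j=4): Q = (7/10)·15 + (8.1/10)·10 + (30.2/10)·6 = 36.7 m³/s.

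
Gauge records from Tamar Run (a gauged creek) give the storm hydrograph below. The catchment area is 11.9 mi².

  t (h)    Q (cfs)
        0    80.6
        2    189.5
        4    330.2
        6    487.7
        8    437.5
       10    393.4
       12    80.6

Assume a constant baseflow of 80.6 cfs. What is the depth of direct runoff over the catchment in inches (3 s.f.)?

Direct runoff: 0.0, 108.9, 249.6, 407.1, 356.9, 312.8, 0.0 cfs; ΣQ_DR = 1435 cfs.
V = ΣQ_DR · Δt = 1435 × 7200 s = 1.033 × 10^7 ft³.
Over A = 11.9 mi², depth = V / A = 0.374 in.

d ≈ 0.374 in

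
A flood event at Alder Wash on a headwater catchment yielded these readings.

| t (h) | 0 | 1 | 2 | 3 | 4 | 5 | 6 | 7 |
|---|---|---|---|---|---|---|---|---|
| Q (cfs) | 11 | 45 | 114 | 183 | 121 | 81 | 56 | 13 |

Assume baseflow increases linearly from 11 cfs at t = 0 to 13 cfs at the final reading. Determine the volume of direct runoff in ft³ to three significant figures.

Direct-runoff ordinates (Q − Q_b): 0.00, 33.71, 102.43, 171.14, 108.86, 68.57, 43.29, 0.00 cfs.
ΣQ_DR = 528.0 cfs.
With Δt = 1 h = 3600 s, V = ΣQ_DR · Δt = 528.0 × 3600 = 1.90 × 10^6 ft³.

V ≈ 1.90 × 10^6 ft³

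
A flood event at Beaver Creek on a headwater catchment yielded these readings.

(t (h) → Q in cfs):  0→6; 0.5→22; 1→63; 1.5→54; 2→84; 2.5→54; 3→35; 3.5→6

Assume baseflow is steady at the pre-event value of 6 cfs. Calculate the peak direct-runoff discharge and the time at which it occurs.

Subtracting baseflow gives direct-runoff ordinates: 0.0, 16.0, 57.0, 48.0, 78.0, 48.0, 29.0, 0.0 cfs.
The maximum is 78.0 cfs, occurring at the reading for t = 2 h.

Q_p = 78.0 cfs at t = 2 h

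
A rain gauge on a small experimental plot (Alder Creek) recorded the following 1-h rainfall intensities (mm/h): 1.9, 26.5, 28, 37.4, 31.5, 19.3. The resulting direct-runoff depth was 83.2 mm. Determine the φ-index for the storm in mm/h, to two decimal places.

φ ≈ 11.90 mm/h

Only the 5 blocks with intensity above φ contribute runoff: 26.5, 28, 37.4, 31.5, 19.3 mm/h.
Σ(I−φ)·Δt = d  ⇒  (26.5+28+37.4+31.5+19.3 − 5φ)·1 = 83.2
φ = (142.7 − 83.2/1) / 5 = 11.90 mm/h.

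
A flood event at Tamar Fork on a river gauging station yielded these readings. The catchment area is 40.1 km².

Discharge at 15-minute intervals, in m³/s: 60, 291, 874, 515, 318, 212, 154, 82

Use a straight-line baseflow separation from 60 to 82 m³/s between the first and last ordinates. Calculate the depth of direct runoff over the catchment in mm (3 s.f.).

d ≈ 43.5 mm

Direct runoff: 0.00, 227.86, 807.71, 445.57, 245.43, 136.29, 75.14, 0.00 m³/s; ΣQ_DR = 1938 m³/s.
V = ΣQ_DR · Δt = 1938 × 900 s = 1.744 × 10^6 m³.
Over A = 40.1 km², depth = V / A = 43.5 mm.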